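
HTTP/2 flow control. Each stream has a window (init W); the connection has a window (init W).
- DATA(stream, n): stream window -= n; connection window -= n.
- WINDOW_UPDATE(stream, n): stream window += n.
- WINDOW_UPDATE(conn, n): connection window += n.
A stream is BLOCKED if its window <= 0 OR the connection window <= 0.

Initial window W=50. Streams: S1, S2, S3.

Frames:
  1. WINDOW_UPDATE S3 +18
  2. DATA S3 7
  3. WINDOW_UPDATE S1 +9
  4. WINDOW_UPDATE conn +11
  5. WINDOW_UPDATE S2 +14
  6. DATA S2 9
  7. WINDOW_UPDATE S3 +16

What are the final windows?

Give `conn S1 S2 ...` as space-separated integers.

Op 1: conn=50 S1=50 S2=50 S3=68 blocked=[]
Op 2: conn=43 S1=50 S2=50 S3=61 blocked=[]
Op 3: conn=43 S1=59 S2=50 S3=61 blocked=[]
Op 4: conn=54 S1=59 S2=50 S3=61 blocked=[]
Op 5: conn=54 S1=59 S2=64 S3=61 blocked=[]
Op 6: conn=45 S1=59 S2=55 S3=61 blocked=[]
Op 7: conn=45 S1=59 S2=55 S3=77 blocked=[]

Answer: 45 59 55 77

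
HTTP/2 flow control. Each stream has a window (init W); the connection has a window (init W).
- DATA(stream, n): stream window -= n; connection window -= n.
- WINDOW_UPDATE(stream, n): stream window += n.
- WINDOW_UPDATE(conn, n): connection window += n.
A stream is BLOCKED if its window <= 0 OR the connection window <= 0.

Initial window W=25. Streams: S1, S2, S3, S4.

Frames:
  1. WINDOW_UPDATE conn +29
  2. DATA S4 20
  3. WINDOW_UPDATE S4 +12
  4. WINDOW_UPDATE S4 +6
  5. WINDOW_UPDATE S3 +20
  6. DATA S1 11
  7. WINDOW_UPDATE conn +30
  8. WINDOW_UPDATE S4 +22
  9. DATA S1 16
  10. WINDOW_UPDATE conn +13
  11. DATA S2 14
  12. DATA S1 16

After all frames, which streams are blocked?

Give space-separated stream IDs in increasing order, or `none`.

Answer: S1

Derivation:
Op 1: conn=54 S1=25 S2=25 S3=25 S4=25 blocked=[]
Op 2: conn=34 S1=25 S2=25 S3=25 S4=5 blocked=[]
Op 3: conn=34 S1=25 S2=25 S3=25 S4=17 blocked=[]
Op 4: conn=34 S1=25 S2=25 S3=25 S4=23 blocked=[]
Op 5: conn=34 S1=25 S2=25 S3=45 S4=23 blocked=[]
Op 6: conn=23 S1=14 S2=25 S3=45 S4=23 blocked=[]
Op 7: conn=53 S1=14 S2=25 S3=45 S4=23 blocked=[]
Op 8: conn=53 S1=14 S2=25 S3=45 S4=45 blocked=[]
Op 9: conn=37 S1=-2 S2=25 S3=45 S4=45 blocked=[1]
Op 10: conn=50 S1=-2 S2=25 S3=45 S4=45 blocked=[1]
Op 11: conn=36 S1=-2 S2=11 S3=45 S4=45 blocked=[1]
Op 12: conn=20 S1=-18 S2=11 S3=45 S4=45 blocked=[1]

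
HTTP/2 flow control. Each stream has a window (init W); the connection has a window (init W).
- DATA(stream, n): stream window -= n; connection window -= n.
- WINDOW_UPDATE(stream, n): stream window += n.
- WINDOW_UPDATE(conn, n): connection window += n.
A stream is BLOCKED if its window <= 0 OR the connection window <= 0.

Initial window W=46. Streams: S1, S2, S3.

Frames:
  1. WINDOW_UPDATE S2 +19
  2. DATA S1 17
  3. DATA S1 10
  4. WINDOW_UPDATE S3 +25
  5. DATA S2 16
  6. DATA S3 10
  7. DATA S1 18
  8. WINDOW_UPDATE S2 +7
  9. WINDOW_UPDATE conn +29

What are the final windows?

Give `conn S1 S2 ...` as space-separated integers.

Op 1: conn=46 S1=46 S2=65 S3=46 blocked=[]
Op 2: conn=29 S1=29 S2=65 S3=46 blocked=[]
Op 3: conn=19 S1=19 S2=65 S3=46 blocked=[]
Op 4: conn=19 S1=19 S2=65 S3=71 blocked=[]
Op 5: conn=3 S1=19 S2=49 S3=71 blocked=[]
Op 6: conn=-7 S1=19 S2=49 S3=61 blocked=[1, 2, 3]
Op 7: conn=-25 S1=1 S2=49 S3=61 blocked=[1, 2, 3]
Op 8: conn=-25 S1=1 S2=56 S3=61 blocked=[1, 2, 3]
Op 9: conn=4 S1=1 S2=56 S3=61 blocked=[]

Answer: 4 1 56 61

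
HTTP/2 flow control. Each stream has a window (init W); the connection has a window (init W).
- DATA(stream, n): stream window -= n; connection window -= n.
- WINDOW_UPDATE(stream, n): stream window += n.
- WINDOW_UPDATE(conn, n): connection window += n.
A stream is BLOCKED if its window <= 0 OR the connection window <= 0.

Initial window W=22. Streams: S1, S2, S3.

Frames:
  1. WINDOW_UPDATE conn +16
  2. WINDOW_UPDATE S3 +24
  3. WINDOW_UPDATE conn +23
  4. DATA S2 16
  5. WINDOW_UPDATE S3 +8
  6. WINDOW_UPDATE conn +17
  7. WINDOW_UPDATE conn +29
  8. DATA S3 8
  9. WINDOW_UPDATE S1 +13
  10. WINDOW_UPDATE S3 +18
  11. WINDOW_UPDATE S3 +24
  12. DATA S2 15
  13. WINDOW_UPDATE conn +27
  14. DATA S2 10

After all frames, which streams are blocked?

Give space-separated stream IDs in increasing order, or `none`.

Op 1: conn=38 S1=22 S2=22 S3=22 blocked=[]
Op 2: conn=38 S1=22 S2=22 S3=46 blocked=[]
Op 3: conn=61 S1=22 S2=22 S3=46 blocked=[]
Op 4: conn=45 S1=22 S2=6 S3=46 blocked=[]
Op 5: conn=45 S1=22 S2=6 S3=54 blocked=[]
Op 6: conn=62 S1=22 S2=6 S3=54 blocked=[]
Op 7: conn=91 S1=22 S2=6 S3=54 blocked=[]
Op 8: conn=83 S1=22 S2=6 S3=46 blocked=[]
Op 9: conn=83 S1=35 S2=6 S3=46 blocked=[]
Op 10: conn=83 S1=35 S2=6 S3=64 blocked=[]
Op 11: conn=83 S1=35 S2=6 S3=88 blocked=[]
Op 12: conn=68 S1=35 S2=-9 S3=88 blocked=[2]
Op 13: conn=95 S1=35 S2=-9 S3=88 blocked=[2]
Op 14: conn=85 S1=35 S2=-19 S3=88 blocked=[2]

Answer: S2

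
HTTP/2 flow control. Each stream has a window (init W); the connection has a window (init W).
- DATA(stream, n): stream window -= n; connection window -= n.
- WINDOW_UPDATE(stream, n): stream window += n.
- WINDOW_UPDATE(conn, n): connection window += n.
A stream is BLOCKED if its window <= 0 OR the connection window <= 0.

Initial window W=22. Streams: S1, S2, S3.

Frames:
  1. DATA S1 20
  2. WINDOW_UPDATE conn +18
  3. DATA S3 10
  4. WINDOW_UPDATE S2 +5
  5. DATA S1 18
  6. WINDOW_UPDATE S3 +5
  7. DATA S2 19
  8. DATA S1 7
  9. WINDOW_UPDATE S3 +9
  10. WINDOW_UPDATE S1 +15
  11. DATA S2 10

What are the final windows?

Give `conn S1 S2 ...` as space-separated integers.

Answer: -44 -8 -2 26

Derivation:
Op 1: conn=2 S1=2 S2=22 S3=22 blocked=[]
Op 2: conn=20 S1=2 S2=22 S3=22 blocked=[]
Op 3: conn=10 S1=2 S2=22 S3=12 blocked=[]
Op 4: conn=10 S1=2 S2=27 S3=12 blocked=[]
Op 5: conn=-8 S1=-16 S2=27 S3=12 blocked=[1, 2, 3]
Op 6: conn=-8 S1=-16 S2=27 S3=17 blocked=[1, 2, 3]
Op 7: conn=-27 S1=-16 S2=8 S3=17 blocked=[1, 2, 3]
Op 8: conn=-34 S1=-23 S2=8 S3=17 blocked=[1, 2, 3]
Op 9: conn=-34 S1=-23 S2=8 S3=26 blocked=[1, 2, 3]
Op 10: conn=-34 S1=-8 S2=8 S3=26 blocked=[1, 2, 3]
Op 11: conn=-44 S1=-8 S2=-2 S3=26 blocked=[1, 2, 3]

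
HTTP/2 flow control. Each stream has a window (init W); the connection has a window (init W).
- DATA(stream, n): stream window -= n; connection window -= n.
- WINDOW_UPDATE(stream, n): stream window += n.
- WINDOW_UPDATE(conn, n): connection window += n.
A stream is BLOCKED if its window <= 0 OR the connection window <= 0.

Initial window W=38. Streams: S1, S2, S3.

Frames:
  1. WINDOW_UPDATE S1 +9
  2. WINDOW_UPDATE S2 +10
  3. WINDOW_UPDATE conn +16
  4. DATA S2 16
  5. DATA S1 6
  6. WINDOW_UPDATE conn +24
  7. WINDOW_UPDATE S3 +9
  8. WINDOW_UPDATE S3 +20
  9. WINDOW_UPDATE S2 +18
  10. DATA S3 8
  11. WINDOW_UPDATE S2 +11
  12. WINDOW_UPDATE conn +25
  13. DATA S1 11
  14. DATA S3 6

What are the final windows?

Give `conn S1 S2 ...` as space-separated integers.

Op 1: conn=38 S1=47 S2=38 S3=38 blocked=[]
Op 2: conn=38 S1=47 S2=48 S3=38 blocked=[]
Op 3: conn=54 S1=47 S2=48 S3=38 blocked=[]
Op 4: conn=38 S1=47 S2=32 S3=38 blocked=[]
Op 5: conn=32 S1=41 S2=32 S3=38 blocked=[]
Op 6: conn=56 S1=41 S2=32 S3=38 blocked=[]
Op 7: conn=56 S1=41 S2=32 S3=47 blocked=[]
Op 8: conn=56 S1=41 S2=32 S3=67 blocked=[]
Op 9: conn=56 S1=41 S2=50 S3=67 blocked=[]
Op 10: conn=48 S1=41 S2=50 S3=59 blocked=[]
Op 11: conn=48 S1=41 S2=61 S3=59 blocked=[]
Op 12: conn=73 S1=41 S2=61 S3=59 blocked=[]
Op 13: conn=62 S1=30 S2=61 S3=59 blocked=[]
Op 14: conn=56 S1=30 S2=61 S3=53 blocked=[]

Answer: 56 30 61 53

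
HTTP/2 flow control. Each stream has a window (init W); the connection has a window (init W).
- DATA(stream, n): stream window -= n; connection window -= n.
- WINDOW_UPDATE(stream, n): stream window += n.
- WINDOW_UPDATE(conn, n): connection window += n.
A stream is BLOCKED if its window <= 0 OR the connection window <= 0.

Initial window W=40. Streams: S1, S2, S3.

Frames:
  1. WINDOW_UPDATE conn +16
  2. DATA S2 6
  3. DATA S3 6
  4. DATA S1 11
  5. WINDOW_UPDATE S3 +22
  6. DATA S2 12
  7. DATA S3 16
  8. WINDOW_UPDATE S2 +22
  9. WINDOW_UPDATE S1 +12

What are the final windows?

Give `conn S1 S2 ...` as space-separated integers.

Op 1: conn=56 S1=40 S2=40 S3=40 blocked=[]
Op 2: conn=50 S1=40 S2=34 S3=40 blocked=[]
Op 3: conn=44 S1=40 S2=34 S3=34 blocked=[]
Op 4: conn=33 S1=29 S2=34 S3=34 blocked=[]
Op 5: conn=33 S1=29 S2=34 S3=56 blocked=[]
Op 6: conn=21 S1=29 S2=22 S3=56 blocked=[]
Op 7: conn=5 S1=29 S2=22 S3=40 blocked=[]
Op 8: conn=5 S1=29 S2=44 S3=40 blocked=[]
Op 9: conn=5 S1=41 S2=44 S3=40 blocked=[]

Answer: 5 41 44 40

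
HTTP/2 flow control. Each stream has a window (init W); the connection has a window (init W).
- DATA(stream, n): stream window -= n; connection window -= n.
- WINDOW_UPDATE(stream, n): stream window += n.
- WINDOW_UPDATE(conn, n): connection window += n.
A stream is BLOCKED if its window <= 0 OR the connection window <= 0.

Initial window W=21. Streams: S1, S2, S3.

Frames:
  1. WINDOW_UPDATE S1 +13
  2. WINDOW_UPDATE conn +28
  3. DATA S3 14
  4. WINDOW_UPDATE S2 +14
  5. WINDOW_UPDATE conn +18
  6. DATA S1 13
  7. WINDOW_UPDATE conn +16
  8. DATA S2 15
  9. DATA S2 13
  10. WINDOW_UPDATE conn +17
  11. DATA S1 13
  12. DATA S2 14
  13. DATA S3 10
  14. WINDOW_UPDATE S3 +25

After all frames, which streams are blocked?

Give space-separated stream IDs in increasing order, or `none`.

Op 1: conn=21 S1=34 S2=21 S3=21 blocked=[]
Op 2: conn=49 S1=34 S2=21 S3=21 blocked=[]
Op 3: conn=35 S1=34 S2=21 S3=7 blocked=[]
Op 4: conn=35 S1=34 S2=35 S3=7 blocked=[]
Op 5: conn=53 S1=34 S2=35 S3=7 blocked=[]
Op 6: conn=40 S1=21 S2=35 S3=7 blocked=[]
Op 7: conn=56 S1=21 S2=35 S3=7 blocked=[]
Op 8: conn=41 S1=21 S2=20 S3=7 blocked=[]
Op 9: conn=28 S1=21 S2=7 S3=7 blocked=[]
Op 10: conn=45 S1=21 S2=7 S3=7 blocked=[]
Op 11: conn=32 S1=8 S2=7 S3=7 blocked=[]
Op 12: conn=18 S1=8 S2=-7 S3=7 blocked=[2]
Op 13: conn=8 S1=8 S2=-7 S3=-3 blocked=[2, 3]
Op 14: conn=8 S1=8 S2=-7 S3=22 blocked=[2]

Answer: S2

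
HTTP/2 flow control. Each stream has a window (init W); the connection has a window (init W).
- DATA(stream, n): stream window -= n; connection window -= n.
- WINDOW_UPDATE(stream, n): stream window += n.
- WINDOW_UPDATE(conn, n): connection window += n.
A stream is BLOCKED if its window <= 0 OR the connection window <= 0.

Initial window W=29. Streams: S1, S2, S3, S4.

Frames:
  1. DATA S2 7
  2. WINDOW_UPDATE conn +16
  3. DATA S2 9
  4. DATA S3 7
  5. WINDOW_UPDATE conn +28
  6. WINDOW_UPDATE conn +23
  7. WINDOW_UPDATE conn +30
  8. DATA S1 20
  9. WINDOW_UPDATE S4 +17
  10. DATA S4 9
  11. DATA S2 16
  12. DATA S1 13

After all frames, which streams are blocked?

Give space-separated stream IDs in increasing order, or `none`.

Answer: S1 S2

Derivation:
Op 1: conn=22 S1=29 S2=22 S3=29 S4=29 blocked=[]
Op 2: conn=38 S1=29 S2=22 S3=29 S4=29 blocked=[]
Op 3: conn=29 S1=29 S2=13 S3=29 S4=29 blocked=[]
Op 4: conn=22 S1=29 S2=13 S3=22 S4=29 blocked=[]
Op 5: conn=50 S1=29 S2=13 S3=22 S4=29 blocked=[]
Op 6: conn=73 S1=29 S2=13 S3=22 S4=29 blocked=[]
Op 7: conn=103 S1=29 S2=13 S3=22 S4=29 blocked=[]
Op 8: conn=83 S1=9 S2=13 S3=22 S4=29 blocked=[]
Op 9: conn=83 S1=9 S2=13 S3=22 S4=46 blocked=[]
Op 10: conn=74 S1=9 S2=13 S3=22 S4=37 blocked=[]
Op 11: conn=58 S1=9 S2=-3 S3=22 S4=37 blocked=[2]
Op 12: conn=45 S1=-4 S2=-3 S3=22 S4=37 blocked=[1, 2]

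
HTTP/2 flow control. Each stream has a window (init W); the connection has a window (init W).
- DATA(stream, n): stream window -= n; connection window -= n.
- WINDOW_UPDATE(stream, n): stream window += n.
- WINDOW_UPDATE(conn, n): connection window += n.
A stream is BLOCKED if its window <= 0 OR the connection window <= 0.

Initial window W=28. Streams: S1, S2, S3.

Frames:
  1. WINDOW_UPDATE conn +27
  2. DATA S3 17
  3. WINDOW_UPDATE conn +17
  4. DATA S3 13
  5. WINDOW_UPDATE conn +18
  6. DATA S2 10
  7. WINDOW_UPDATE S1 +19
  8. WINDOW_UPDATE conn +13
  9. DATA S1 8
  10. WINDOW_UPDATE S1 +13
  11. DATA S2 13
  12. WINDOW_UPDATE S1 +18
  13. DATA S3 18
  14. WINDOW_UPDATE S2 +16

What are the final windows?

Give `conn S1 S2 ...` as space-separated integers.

Answer: 24 70 21 -20

Derivation:
Op 1: conn=55 S1=28 S2=28 S3=28 blocked=[]
Op 2: conn=38 S1=28 S2=28 S3=11 blocked=[]
Op 3: conn=55 S1=28 S2=28 S3=11 blocked=[]
Op 4: conn=42 S1=28 S2=28 S3=-2 blocked=[3]
Op 5: conn=60 S1=28 S2=28 S3=-2 blocked=[3]
Op 6: conn=50 S1=28 S2=18 S3=-2 blocked=[3]
Op 7: conn=50 S1=47 S2=18 S3=-2 blocked=[3]
Op 8: conn=63 S1=47 S2=18 S3=-2 blocked=[3]
Op 9: conn=55 S1=39 S2=18 S3=-2 blocked=[3]
Op 10: conn=55 S1=52 S2=18 S3=-2 blocked=[3]
Op 11: conn=42 S1=52 S2=5 S3=-2 blocked=[3]
Op 12: conn=42 S1=70 S2=5 S3=-2 blocked=[3]
Op 13: conn=24 S1=70 S2=5 S3=-20 blocked=[3]
Op 14: conn=24 S1=70 S2=21 S3=-20 blocked=[3]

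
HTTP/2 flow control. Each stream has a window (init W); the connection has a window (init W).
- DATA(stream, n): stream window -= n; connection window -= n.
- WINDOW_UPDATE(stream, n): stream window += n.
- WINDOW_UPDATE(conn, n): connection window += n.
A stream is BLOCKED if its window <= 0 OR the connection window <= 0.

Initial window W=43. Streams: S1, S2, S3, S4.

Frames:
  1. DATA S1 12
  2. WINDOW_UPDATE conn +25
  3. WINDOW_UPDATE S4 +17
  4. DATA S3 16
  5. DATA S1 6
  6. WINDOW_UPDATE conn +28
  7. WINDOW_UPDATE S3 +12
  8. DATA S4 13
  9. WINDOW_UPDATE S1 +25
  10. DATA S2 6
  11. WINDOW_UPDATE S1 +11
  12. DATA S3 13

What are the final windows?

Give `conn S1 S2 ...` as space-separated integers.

Op 1: conn=31 S1=31 S2=43 S3=43 S4=43 blocked=[]
Op 2: conn=56 S1=31 S2=43 S3=43 S4=43 blocked=[]
Op 3: conn=56 S1=31 S2=43 S3=43 S4=60 blocked=[]
Op 4: conn=40 S1=31 S2=43 S3=27 S4=60 blocked=[]
Op 5: conn=34 S1=25 S2=43 S3=27 S4=60 blocked=[]
Op 6: conn=62 S1=25 S2=43 S3=27 S4=60 blocked=[]
Op 7: conn=62 S1=25 S2=43 S3=39 S4=60 blocked=[]
Op 8: conn=49 S1=25 S2=43 S3=39 S4=47 blocked=[]
Op 9: conn=49 S1=50 S2=43 S3=39 S4=47 blocked=[]
Op 10: conn=43 S1=50 S2=37 S3=39 S4=47 blocked=[]
Op 11: conn=43 S1=61 S2=37 S3=39 S4=47 blocked=[]
Op 12: conn=30 S1=61 S2=37 S3=26 S4=47 blocked=[]

Answer: 30 61 37 26 47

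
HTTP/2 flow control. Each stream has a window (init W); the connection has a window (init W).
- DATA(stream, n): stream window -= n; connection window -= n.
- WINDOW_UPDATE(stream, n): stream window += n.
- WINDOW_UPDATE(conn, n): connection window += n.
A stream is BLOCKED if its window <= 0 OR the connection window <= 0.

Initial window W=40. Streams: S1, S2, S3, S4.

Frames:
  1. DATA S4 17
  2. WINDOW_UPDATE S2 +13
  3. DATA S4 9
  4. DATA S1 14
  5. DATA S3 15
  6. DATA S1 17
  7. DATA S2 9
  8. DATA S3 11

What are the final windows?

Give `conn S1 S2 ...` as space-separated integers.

Op 1: conn=23 S1=40 S2=40 S3=40 S4=23 blocked=[]
Op 2: conn=23 S1=40 S2=53 S3=40 S4=23 blocked=[]
Op 3: conn=14 S1=40 S2=53 S3=40 S4=14 blocked=[]
Op 4: conn=0 S1=26 S2=53 S3=40 S4=14 blocked=[1, 2, 3, 4]
Op 5: conn=-15 S1=26 S2=53 S3=25 S4=14 blocked=[1, 2, 3, 4]
Op 6: conn=-32 S1=9 S2=53 S3=25 S4=14 blocked=[1, 2, 3, 4]
Op 7: conn=-41 S1=9 S2=44 S3=25 S4=14 blocked=[1, 2, 3, 4]
Op 8: conn=-52 S1=9 S2=44 S3=14 S4=14 blocked=[1, 2, 3, 4]

Answer: -52 9 44 14 14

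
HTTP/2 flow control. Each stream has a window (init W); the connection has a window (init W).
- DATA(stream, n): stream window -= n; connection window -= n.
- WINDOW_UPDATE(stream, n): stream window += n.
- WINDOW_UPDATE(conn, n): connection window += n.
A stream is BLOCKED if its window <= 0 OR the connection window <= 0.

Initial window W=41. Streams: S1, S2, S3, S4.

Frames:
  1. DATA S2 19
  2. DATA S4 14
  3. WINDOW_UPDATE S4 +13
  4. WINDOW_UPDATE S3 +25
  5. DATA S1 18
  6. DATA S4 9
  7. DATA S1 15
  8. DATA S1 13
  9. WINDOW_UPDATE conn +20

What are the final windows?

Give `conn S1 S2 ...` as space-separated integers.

Op 1: conn=22 S1=41 S2=22 S3=41 S4=41 blocked=[]
Op 2: conn=8 S1=41 S2=22 S3=41 S4=27 blocked=[]
Op 3: conn=8 S1=41 S2=22 S3=41 S4=40 blocked=[]
Op 4: conn=8 S1=41 S2=22 S3=66 S4=40 blocked=[]
Op 5: conn=-10 S1=23 S2=22 S3=66 S4=40 blocked=[1, 2, 3, 4]
Op 6: conn=-19 S1=23 S2=22 S3=66 S4=31 blocked=[1, 2, 3, 4]
Op 7: conn=-34 S1=8 S2=22 S3=66 S4=31 blocked=[1, 2, 3, 4]
Op 8: conn=-47 S1=-5 S2=22 S3=66 S4=31 blocked=[1, 2, 3, 4]
Op 9: conn=-27 S1=-5 S2=22 S3=66 S4=31 blocked=[1, 2, 3, 4]

Answer: -27 -5 22 66 31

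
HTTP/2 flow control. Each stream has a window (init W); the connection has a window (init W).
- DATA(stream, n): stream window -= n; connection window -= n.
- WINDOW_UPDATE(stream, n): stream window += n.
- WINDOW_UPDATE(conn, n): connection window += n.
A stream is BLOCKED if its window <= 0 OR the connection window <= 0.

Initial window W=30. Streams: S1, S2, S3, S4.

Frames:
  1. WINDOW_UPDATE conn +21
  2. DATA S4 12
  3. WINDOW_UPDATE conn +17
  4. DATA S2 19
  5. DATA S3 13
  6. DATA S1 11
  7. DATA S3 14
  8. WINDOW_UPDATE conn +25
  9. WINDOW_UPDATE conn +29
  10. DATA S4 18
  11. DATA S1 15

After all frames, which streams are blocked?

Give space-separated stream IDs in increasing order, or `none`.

Op 1: conn=51 S1=30 S2=30 S3=30 S4=30 blocked=[]
Op 2: conn=39 S1=30 S2=30 S3=30 S4=18 blocked=[]
Op 3: conn=56 S1=30 S2=30 S3=30 S4=18 blocked=[]
Op 4: conn=37 S1=30 S2=11 S3=30 S4=18 blocked=[]
Op 5: conn=24 S1=30 S2=11 S3=17 S4=18 blocked=[]
Op 6: conn=13 S1=19 S2=11 S3=17 S4=18 blocked=[]
Op 7: conn=-1 S1=19 S2=11 S3=3 S4=18 blocked=[1, 2, 3, 4]
Op 8: conn=24 S1=19 S2=11 S3=3 S4=18 blocked=[]
Op 9: conn=53 S1=19 S2=11 S3=3 S4=18 blocked=[]
Op 10: conn=35 S1=19 S2=11 S3=3 S4=0 blocked=[4]
Op 11: conn=20 S1=4 S2=11 S3=3 S4=0 blocked=[4]

Answer: S4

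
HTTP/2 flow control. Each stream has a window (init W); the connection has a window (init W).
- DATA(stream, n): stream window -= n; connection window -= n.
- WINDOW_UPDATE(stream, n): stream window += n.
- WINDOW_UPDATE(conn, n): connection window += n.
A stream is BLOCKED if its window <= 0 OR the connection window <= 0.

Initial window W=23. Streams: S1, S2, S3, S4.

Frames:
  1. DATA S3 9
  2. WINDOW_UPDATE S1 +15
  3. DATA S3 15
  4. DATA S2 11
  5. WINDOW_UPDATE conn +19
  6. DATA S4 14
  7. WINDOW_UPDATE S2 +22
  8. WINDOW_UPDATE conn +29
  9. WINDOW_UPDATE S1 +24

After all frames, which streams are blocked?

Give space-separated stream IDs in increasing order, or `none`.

Op 1: conn=14 S1=23 S2=23 S3=14 S4=23 blocked=[]
Op 2: conn=14 S1=38 S2=23 S3=14 S4=23 blocked=[]
Op 3: conn=-1 S1=38 S2=23 S3=-1 S4=23 blocked=[1, 2, 3, 4]
Op 4: conn=-12 S1=38 S2=12 S3=-1 S4=23 blocked=[1, 2, 3, 4]
Op 5: conn=7 S1=38 S2=12 S3=-1 S4=23 blocked=[3]
Op 6: conn=-7 S1=38 S2=12 S3=-1 S4=9 blocked=[1, 2, 3, 4]
Op 7: conn=-7 S1=38 S2=34 S3=-1 S4=9 blocked=[1, 2, 3, 4]
Op 8: conn=22 S1=38 S2=34 S3=-1 S4=9 blocked=[3]
Op 9: conn=22 S1=62 S2=34 S3=-1 S4=9 blocked=[3]

Answer: S3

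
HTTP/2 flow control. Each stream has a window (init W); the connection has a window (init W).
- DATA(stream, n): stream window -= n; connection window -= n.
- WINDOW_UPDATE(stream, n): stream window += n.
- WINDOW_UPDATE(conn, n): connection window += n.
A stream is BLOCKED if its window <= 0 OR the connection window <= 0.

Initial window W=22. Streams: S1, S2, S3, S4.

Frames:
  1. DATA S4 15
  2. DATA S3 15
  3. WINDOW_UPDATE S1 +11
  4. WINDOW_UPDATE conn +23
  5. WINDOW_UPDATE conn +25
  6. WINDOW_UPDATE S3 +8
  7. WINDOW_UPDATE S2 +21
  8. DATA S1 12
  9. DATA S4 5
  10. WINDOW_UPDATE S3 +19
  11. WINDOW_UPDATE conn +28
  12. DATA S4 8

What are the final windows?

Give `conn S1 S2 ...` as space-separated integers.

Op 1: conn=7 S1=22 S2=22 S3=22 S4=7 blocked=[]
Op 2: conn=-8 S1=22 S2=22 S3=7 S4=7 blocked=[1, 2, 3, 4]
Op 3: conn=-8 S1=33 S2=22 S3=7 S4=7 blocked=[1, 2, 3, 4]
Op 4: conn=15 S1=33 S2=22 S3=7 S4=7 blocked=[]
Op 5: conn=40 S1=33 S2=22 S3=7 S4=7 blocked=[]
Op 6: conn=40 S1=33 S2=22 S3=15 S4=7 blocked=[]
Op 7: conn=40 S1=33 S2=43 S3=15 S4=7 blocked=[]
Op 8: conn=28 S1=21 S2=43 S3=15 S4=7 blocked=[]
Op 9: conn=23 S1=21 S2=43 S3=15 S4=2 blocked=[]
Op 10: conn=23 S1=21 S2=43 S3=34 S4=2 blocked=[]
Op 11: conn=51 S1=21 S2=43 S3=34 S4=2 blocked=[]
Op 12: conn=43 S1=21 S2=43 S3=34 S4=-6 blocked=[4]

Answer: 43 21 43 34 -6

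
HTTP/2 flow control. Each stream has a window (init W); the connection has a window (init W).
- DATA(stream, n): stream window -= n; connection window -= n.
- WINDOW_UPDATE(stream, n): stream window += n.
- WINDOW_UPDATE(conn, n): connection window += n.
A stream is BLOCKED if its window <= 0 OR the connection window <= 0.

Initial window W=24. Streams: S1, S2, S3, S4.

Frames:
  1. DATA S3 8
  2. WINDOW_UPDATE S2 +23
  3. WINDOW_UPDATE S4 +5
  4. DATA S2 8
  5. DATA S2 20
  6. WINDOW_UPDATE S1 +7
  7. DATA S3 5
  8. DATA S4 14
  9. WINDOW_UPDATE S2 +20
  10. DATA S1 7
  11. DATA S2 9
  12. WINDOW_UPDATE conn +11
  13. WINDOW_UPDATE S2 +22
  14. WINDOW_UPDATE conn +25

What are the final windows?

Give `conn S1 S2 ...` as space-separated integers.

Op 1: conn=16 S1=24 S2=24 S3=16 S4=24 blocked=[]
Op 2: conn=16 S1=24 S2=47 S3=16 S4=24 blocked=[]
Op 3: conn=16 S1=24 S2=47 S3=16 S4=29 blocked=[]
Op 4: conn=8 S1=24 S2=39 S3=16 S4=29 blocked=[]
Op 5: conn=-12 S1=24 S2=19 S3=16 S4=29 blocked=[1, 2, 3, 4]
Op 6: conn=-12 S1=31 S2=19 S3=16 S4=29 blocked=[1, 2, 3, 4]
Op 7: conn=-17 S1=31 S2=19 S3=11 S4=29 blocked=[1, 2, 3, 4]
Op 8: conn=-31 S1=31 S2=19 S3=11 S4=15 blocked=[1, 2, 3, 4]
Op 9: conn=-31 S1=31 S2=39 S3=11 S4=15 blocked=[1, 2, 3, 4]
Op 10: conn=-38 S1=24 S2=39 S3=11 S4=15 blocked=[1, 2, 3, 4]
Op 11: conn=-47 S1=24 S2=30 S3=11 S4=15 blocked=[1, 2, 3, 4]
Op 12: conn=-36 S1=24 S2=30 S3=11 S4=15 blocked=[1, 2, 3, 4]
Op 13: conn=-36 S1=24 S2=52 S3=11 S4=15 blocked=[1, 2, 3, 4]
Op 14: conn=-11 S1=24 S2=52 S3=11 S4=15 blocked=[1, 2, 3, 4]

Answer: -11 24 52 11 15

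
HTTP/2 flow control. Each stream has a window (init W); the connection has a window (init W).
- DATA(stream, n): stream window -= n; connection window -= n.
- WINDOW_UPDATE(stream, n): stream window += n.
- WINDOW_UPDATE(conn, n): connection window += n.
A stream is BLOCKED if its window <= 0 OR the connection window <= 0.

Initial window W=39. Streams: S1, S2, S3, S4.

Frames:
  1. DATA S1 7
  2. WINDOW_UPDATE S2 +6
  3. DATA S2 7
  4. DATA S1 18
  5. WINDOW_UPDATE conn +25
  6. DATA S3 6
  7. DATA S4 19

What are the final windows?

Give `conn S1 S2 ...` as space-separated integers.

Op 1: conn=32 S1=32 S2=39 S3=39 S4=39 blocked=[]
Op 2: conn=32 S1=32 S2=45 S3=39 S4=39 blocked=[]
Op 3: conn=25 S1=32 S2=38 S3=39 S4=39 blocked=[]
Op 4: conn=7 S1=14 S2=38 S3=39 S4=39 blocked=[]
Op 5: conn=32 S1=14 S2=38 S3=39 S4=39 blocked=[]
Op 6: conn=26 S1=14 S2=38 S3=33 S4=39 blocked=[]
Op 7: conn=7 S1=14 S2=38 S3=33 S4=20 blocked=[]

Answer: 7 14 38 33 20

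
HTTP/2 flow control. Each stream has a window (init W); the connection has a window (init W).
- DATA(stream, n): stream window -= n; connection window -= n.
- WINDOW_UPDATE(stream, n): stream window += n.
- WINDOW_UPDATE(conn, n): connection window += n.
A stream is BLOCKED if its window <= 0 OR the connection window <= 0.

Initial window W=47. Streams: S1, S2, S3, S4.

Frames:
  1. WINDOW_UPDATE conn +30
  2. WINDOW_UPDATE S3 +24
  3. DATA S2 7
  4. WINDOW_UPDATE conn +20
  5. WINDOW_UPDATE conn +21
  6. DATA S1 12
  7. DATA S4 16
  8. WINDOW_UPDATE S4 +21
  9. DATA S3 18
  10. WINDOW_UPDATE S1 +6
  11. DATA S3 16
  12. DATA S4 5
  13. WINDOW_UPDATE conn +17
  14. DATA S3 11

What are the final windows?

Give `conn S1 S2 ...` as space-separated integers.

Op 1: conn=77 S1=47 S2=47 S3=47 S4=47 blocked=[]
Op 2: conn=77 S1=47 S2=47 S3=71 S4=47 blocked=[]
Op 3: conn=70 S1=47 S2=40 S3=71 S4=47 blocked=[]
Op 4: conn=90 S1=47 S2=40 S3=71 S4=47 blocked=[]
Op 5: conn=111 S1=47 S2=40 S3=71 S4=47 blocked=[]
Op 6: conn=99 S1=35 S2=40 S3=71 S4=47 blocked=[]
Op 7: conn=83 S1=35 S2=40 S3=71 S4=31 blocked=[]
Op 8: conn=83 S1=35 S2=40 S3=71 S4=52 blocked=[]
Op 9: conn=65 S1=35 S2=40 S3=53 S4=52 blocked=[]
Op 10: conn=65 S1=41 S2=40 S3=53 S4=52 blocked=[]
Op 11: conn=49 S1=41 S2=40 S3=37 S4=52 blocked=[]
Op 12: conn=44 S1=41 S2=40 S3=37 S4=47 blocked=[]
Op 13: conn=61 S1=41 S2=40 S3=37 S4=47 blocked=[]
Op 14: conn=50 S1=41 S2=40 S3=26 S4=47 blocked=[]

Answer: 50 41 40 26 47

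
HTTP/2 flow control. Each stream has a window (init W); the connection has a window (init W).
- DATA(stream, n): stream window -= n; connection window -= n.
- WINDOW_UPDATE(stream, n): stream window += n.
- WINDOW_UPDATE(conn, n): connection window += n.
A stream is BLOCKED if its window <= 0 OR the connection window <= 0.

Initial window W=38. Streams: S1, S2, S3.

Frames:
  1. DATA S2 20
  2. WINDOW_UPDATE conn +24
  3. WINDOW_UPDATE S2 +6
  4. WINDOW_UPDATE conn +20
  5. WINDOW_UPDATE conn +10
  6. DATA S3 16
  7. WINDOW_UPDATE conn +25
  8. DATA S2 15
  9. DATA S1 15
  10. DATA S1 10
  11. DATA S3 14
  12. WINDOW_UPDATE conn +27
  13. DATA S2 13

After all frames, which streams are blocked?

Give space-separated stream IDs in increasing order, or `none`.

Answer: S2

Derivation:
Op 1: conn=18 S1=38 S2=18 S3=38 blocked=[]
Op 2: conn=42 S1=38 S2=18 S3=38 blocked=[]
Op 3: conn=42 S1=38 S2=24 S3=38 blocked=[]
Op 4: conn=62 S1=38 S2=24 S3=38 blocked=[]
Op 5: conn=72 S1=38 S2=24 S3=38 blocked=[]
Op 6: conn=56 S1=38 S2=24 S3=22 blocked=[]
Op 7: conn=81 S1=38 S2=24 S3=22 blocked=[]
Op 8: conn=66 S1=38 S2=9 S3=22 blocked=[]
Op 9: conn=51 S1=23 S2=9 S3=22 blocked=[]
Op 10: conn=41 S1=13 S2=9 S3=22 blocked=[]
Op 11: conn=27 S1=13 S2=9 S3=8 blocked=[]
Op 12: conn=54 S1=13 S2=9 S3=8 blocked=[]
Op 13: conn=41 S1=13 S2=-4 S3=8 blocked=[2]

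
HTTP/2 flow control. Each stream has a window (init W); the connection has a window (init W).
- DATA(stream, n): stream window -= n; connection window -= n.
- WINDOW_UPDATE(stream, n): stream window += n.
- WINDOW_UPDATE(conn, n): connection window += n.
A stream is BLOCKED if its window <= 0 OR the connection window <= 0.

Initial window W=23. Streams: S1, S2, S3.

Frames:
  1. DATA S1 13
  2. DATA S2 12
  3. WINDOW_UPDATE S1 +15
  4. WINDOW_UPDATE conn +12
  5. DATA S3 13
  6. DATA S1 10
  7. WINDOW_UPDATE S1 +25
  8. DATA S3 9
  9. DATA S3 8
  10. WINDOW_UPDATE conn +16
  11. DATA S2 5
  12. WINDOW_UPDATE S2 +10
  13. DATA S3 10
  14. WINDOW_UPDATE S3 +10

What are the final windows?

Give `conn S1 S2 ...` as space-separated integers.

Answer: -29 40 16 -7

Derivation:
Op 1: conn=10 S1=10 S2=23 S3=23 blocked=[]
Op 2: conn=-2 S1=10 S2=11 S3=23 blocked=[1, 2, 3]
Op 3: conn=-2 S1=25 S2=11 S3=23 blocked=[1, 2, 3]
Op 4: conn=10 S1=25 S2=11 S3=23 blocked=[]
Op 5: conn=-3 S1=25 S2=11 S3=10 blocked=[1, 2, 3]
Op 6: conn=-13 S1=15 S2=11 S3=10 blocked=[1, 2, 3]
Op 7: conn=-13 S1=40 S2=11 S3=10 blocked=[1, 2, 3]
Op 8: conn=-22 S1=40 S2=11 S3=1 blocked=[1, 2, 3]
Op 9: conn=-30 S1=40 S2=11 S3=-7 blocked=[1, 2, 3]
Op 10: conn=-14 S1=40 S2=11 S3=-7 blocked=[1, 2, 3]
Op 11: conn=-19 S1=40 S2=6 S3=-7 blocked=[1, 2, 3]
Op 12: conn=-19 S1=40 S2=16 S3=-7 blocked=[1, 2, 3]
Op 13: conn=-29 S1=40 S2=16 S3=-17 blocked=[1, 2, 3]
Op 14: conn=-29 S1=40 S2=16 S3=-7 blocked=[1, 2, 3]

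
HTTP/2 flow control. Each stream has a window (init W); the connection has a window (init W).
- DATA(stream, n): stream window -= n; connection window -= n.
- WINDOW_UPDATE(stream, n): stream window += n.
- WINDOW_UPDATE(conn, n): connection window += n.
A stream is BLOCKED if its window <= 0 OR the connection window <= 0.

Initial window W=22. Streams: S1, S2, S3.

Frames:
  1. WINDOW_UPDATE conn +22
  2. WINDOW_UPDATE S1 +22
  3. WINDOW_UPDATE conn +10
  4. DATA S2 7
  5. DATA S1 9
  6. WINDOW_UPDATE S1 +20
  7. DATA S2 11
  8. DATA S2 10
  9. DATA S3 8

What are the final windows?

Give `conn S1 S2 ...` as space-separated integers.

Op 1: conn=44 S1=22 S2=22 S3=22 blocked=[]
Op 2: conn=44 S1=44 S2=22 S3=22 blocked=[]
Op 3: conn=54 S1=44 S2=22 S3=22 blocked=[]
Op 4: conn=47 S1=44 S2=15 S3=22 blocked=[]
Op 5: conn=38 S1=35 S2=15 S3=22 blocked=[]
Op 6: conn=38 S1=55 S2=15 S3=22 blocked=[]
Op 7: conn=27 S1=55 S2=4 S3=22 blocked=[]
Op 8: conn=17 S1=55 S2=-6 S3=22 blocked=[2]
Op 9: conn=9 S1=55 S2=-6 S3=14 blocked=[2]

Answer: 9 55 -6 14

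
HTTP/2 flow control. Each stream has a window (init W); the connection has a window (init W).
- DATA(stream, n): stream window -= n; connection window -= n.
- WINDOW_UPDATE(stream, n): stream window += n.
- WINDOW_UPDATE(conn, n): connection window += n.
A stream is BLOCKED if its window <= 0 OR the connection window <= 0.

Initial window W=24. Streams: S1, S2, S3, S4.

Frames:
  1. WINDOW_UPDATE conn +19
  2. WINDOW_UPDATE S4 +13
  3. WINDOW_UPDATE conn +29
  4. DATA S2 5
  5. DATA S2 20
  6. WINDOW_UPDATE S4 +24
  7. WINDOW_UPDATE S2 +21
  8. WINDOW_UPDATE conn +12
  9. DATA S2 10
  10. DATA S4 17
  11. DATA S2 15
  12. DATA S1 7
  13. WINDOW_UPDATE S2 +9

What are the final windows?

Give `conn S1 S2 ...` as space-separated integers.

Answer: 10 17 4 24 44

Derivation:
Op 1: conn=43 S1=24 S2=24 S3=24 S4=24 blocked=[]
Op 2: conn=43 S1=24 S2=24 S3=24 S4=37 blocked=[]
Op 3: conn=72 S1=24 S2=24 S3=24 S4=37 blocked=[]
Op 4: conn=67 S1=24 S2=19 S3=24 S4=37 blocked=[]
Op 5: conn=47 S1=24 S2=-1 S3=24 S4=37 blocked=[2]
Op 6: conn=47 S1=24 S2=-1 S3=24 S4=61 blocked=[2]
Op 7: conn=47 S1=24 S2=20 S3=24 S4=61 blocked=[]
Op 8: conn=59 S1=24 S2=20 S3=24 S4=61 blocked=[]
Op 9: conn=49 S1=24 S2=10 S3=24 S4=61 blocked=[]
Op 10: conn=32 S1=24 S2=10 S3=24 S4=44 blocked=[]
Op 11: conn=17 S1=24 S2=-5 S3=24 S4=44 blocked=[2]
Op 12: conn=10 S1=17 S2=-5 S3=24 S4=44 blocked=[2]
Op 13: conn=10 S1=17 S2=4 S3=24 S4=44 blocked=[]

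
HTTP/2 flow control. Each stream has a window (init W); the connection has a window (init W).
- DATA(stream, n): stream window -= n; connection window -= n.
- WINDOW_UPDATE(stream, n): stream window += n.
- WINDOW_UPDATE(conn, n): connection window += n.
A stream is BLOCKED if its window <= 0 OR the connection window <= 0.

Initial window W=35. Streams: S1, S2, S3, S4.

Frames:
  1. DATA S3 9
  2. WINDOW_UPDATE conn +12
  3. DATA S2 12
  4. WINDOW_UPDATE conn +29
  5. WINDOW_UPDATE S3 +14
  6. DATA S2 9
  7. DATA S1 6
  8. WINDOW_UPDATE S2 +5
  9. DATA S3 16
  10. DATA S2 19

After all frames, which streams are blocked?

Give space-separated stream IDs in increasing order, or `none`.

Op 1: conn=26 S1=35 S2=35 S3=26 S4=35 blocked=[]
Op 2: conn=38 S1=35 S2=35 S3=26 S4=35 blocked=[]
Op 3: conn=26 S1=35 S2=23 S3=26 S4=35 blocked=[]
Op 4: conn=55 S1=35 S2=23 S3=26 S4=35 blocked=[]
Op 5: conn=55 S1=35 S2=23 S3=40 S4=35 blocked=[]
Op 6: conn=46 S1=35 S2=14 S3=40 S4=35 blocked=[]
Op 7: conn=40 S1=29 S2=14 S3=40 S4=35 blocked=[]
Op 8: conn=40 S1=29 S2=19 S3=40 S4=35 blocked=[]
Op 9: conn=24 S1=29 S2=19 S3=24 S4=35 blocked=[]
Op 10: conn=5 S1=29 S2=0 S3=24 S4=35 blocked=[2]

Answer: S2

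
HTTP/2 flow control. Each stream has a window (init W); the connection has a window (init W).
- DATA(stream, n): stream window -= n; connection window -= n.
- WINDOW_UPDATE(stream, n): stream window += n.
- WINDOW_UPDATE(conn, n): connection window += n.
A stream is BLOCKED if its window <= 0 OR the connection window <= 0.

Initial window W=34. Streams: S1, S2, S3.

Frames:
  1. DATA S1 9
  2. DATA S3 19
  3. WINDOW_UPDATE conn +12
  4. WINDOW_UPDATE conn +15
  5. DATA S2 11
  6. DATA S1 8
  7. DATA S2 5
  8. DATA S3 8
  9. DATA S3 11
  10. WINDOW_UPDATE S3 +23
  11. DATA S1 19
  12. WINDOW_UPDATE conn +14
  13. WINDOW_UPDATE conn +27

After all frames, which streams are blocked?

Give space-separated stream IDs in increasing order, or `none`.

Answer: S1

Derivation:
Op 1: conn=25 S1=25 S2=34 S3=34 blocked=[]
Op 2: conn=6 S1=25 S2=34 S3=15 blocked=[]
Op 3: conn=18 S1=25 S2=34 S3=15 blocked=[]
Op 4: conn=33 S1=25 S2=34 S3=15 blocked=[]
Op 5: conn=22 S1=25 S2=23 S3=15 blocked=[]
Op 6: conn=14 S1=17 S2=23 S3=15 blocked=[]
Op 7: conn=9 S1=17 S2=18 S3=15 blocked=[]
Op 8: conn=1 S1=17 S2=18 S3=7 blocked=[]
Op 9: conn=-10 S1=17 S2=18 S3=-4 blocked=[1, 2, 3]
Op 10: conn=-10 S1=17 S2=18 S3=19 blocked=[1, 2, 3]
Op 11: conn=-29 S1=-2 S2=18 S3=19 blocked=[1, 2, 3]
Op 12: conn=-15 S1=-2 S2=18 S3=19 blocked=[1, 2, 3]
Op 13: conn=12 S1=-2 S2=18 S3=19 blocked=[1]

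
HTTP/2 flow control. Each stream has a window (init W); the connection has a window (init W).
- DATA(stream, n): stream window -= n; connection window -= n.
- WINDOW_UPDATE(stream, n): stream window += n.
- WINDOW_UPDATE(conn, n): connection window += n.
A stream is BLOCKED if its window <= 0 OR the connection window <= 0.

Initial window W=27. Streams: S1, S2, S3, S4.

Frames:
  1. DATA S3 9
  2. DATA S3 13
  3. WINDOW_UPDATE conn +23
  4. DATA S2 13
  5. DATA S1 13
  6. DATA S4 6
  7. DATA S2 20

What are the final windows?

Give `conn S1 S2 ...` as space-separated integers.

Answer: -24 14 -6 5 21

Derivation:
Op 1: conn=18 S1=27 S2=27 S3=18 S4=27 blocked=[]
Op 2: conn=5 S1=27 S2=27 S3=5 S4=27 blocked=[]
Op 3: conn=28 S1=27 S2=27 S3=5 S4=27 blocked=[]
Op 4: conn=15 S1=27 S2=14 S3=5 S4=27 blocked=[]
Op 5: conn=2 S1=14 S2=14 S3=5 S4=27 blocked=[]
Op 6: conn=-4 S1=14 S2=14 S3=5 S4=21 blocked=[1, 2, 3, 4]
Op 7: conn=-24 S1=14 S2=-6 S3=5 S4=21 blocked=[1, 2, 3, 4]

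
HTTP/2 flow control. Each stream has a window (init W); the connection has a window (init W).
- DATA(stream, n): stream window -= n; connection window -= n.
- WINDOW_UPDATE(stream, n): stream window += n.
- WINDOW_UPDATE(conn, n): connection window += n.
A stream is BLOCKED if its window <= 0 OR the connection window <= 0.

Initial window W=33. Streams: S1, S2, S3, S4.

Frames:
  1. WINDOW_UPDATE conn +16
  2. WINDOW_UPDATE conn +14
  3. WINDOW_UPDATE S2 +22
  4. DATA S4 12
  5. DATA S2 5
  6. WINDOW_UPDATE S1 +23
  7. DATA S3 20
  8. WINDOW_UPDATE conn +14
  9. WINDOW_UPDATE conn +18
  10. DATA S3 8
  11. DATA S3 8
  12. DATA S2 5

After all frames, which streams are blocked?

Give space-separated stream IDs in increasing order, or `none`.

Op 1: conn=49 S1=33 S2=33 S3=33 S4=33 blocked=[]
Op 2: conn=63 S1=33 S2=33 S3=33 S4=33 blocked=[]
Op 3: conn=63 S1=33 S2=55 S3=33 S4=33 blocked=[]
Op 4: conn=51 S1=33 S2=55 S3=33 S4=21 blocked=[]
Op 5: conn=46 S1=33 S2=50 S3=33 S4=21 blocked=[]
Op 6: conn=46 S1=56 S2=50 S3=33 S4=21 blocked=[]
Op 7: conn=26 S1=56 S2=50 S3=13 S4=21 blocked=[]
Op 8: conn=40 S1=56 S2=50 S3=13 S4=21 blocked=[]
Op 9: conn=58 S1=56 S2=50 S3=13 S4=21 blocked=[]
Op 10: conn=50 S1=56 S2=50 S3=5 S4=21 blocked=[]
Op 11: conn=42 S1=56 S2=50 S3=-3 S4=21 blocked=[3]
Op 12: conn=37 S1=56 S2=45 S3=-3 S4=21 blocked=[3]

Answer: S3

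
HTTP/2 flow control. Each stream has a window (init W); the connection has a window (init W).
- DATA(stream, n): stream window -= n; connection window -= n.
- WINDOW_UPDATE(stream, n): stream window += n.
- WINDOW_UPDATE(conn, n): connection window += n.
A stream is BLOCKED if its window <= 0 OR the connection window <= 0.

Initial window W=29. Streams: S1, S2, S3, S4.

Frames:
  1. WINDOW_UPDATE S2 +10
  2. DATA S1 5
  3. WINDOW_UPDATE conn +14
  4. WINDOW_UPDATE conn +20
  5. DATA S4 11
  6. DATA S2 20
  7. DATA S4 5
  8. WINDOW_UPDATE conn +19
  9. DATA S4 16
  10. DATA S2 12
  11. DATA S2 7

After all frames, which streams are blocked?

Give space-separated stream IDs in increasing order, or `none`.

Answer: S2 S4

Derivation:
Op 1: conn=29 S1=29 S2=39 S3=29 S4=29 blocked=[]
Op 2: conn=24 S1=24 S2=39 S3=29 S4=29 blocked=[]
Op 3: conn=38 S1=24 S2=39 S3=29 S4=29 blocked=[]
Op 4: conn=58 S1=24 S2=39 S3=29 S4=29 blocked=[]
Op 5: conn=47 S1=24 S2=39 S3=29 S4=18 blocked=[]
Op 6: conn=27 S1=24 S2=19 S3=29 S4=18 blocked=[]
Op 7: conn=22 S1=24 S2=19 S3=29 S4=13 blocked=[]
Op 8: conn=41 S1=24 S2=19 S3=29 S4=13 blocked=[]
Op 9: conn=25 S1=24 S2=19 S3=29 S4=-3 blocked=[4]
Op 10: conn=13 S1=24 S2=7 S3=29 S4=-3 blocked=[4]
Op 11: conn=6 S1=24 S2=0 S3=29 S4=-3 blocked=[2, 4]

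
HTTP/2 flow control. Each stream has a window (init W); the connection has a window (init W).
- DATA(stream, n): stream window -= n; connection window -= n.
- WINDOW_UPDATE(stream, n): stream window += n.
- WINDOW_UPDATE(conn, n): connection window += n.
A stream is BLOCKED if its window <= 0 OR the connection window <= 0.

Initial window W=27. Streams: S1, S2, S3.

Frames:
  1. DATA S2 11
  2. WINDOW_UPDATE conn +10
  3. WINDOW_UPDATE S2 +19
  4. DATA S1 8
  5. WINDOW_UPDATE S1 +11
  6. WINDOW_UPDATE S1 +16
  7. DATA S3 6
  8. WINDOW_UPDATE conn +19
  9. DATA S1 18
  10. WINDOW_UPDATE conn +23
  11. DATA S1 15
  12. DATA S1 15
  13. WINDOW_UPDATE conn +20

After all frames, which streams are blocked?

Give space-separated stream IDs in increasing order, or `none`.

Answer: S1

Derivation:
Op 1: conn=16 S1=27 S2=16 S3=27 blocked=[]
Op 2: conn=26 S1=27 S2=16 S3=27 blocked=[]
Op 3: conn=26 S1=27 S2=35 S3=27 blocked=[]
Op 4: conn=18 S1=19 S2=35 S3=27 blocked=[]
Op 5: conn=18 S1=30 S2=35 S3=27 blocked=[]
Op 6: conn=18 S1=46 S2=35 S3=27 blocked=[]
Op 7: conn=12 S1=46 S2=35 S3=21 blocked=[]
Op 8: conn=31 S1=46 S2=35 S3=21 blocked=[]
Op 9: conn=13 S1=28 S2=35 S3=21 blocked=[]
Op 10: conn=36 S1=28 S2=35 S3=21 blocked=[]
Op 11: conn=21 S1=13 S2=35 S3=21 blocked=[]
Op 12: conn=6 S1=-2 S2=35 S3=21 blocked=[1]
Op 13: conn=26 S1=-2 S2=35 S3=21 blocked=[1]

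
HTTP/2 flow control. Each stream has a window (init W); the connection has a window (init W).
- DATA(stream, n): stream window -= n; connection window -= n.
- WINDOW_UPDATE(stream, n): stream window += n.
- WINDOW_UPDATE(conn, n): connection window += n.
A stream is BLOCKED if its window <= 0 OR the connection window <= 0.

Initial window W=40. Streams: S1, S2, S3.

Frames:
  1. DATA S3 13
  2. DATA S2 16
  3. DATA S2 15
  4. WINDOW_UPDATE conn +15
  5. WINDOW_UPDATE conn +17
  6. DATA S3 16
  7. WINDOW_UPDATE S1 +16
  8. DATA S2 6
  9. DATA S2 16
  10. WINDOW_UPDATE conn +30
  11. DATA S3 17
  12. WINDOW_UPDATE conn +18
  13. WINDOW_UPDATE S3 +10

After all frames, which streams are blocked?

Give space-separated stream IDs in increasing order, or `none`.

Op 1: conn=27 S1=40 S2=40 S3=27 blocked=[]
Op 2: conn=11 S1=40 S2=24 S3=27 blocked=[]
Op 3: conn=-4 S1=40 S2=9 S3=27 blocked=[1, 2, 3]
Op 4: conn=11 S1=40 S2=9 S3=27 blocked=[]
Op 5: conn=28 S1=40 S2=9 S3=27 blocked=[]
Op 6: conn=12 S1=40 S2=9 S3=11 blocked=[]
Op 7: conn=12 S1=56 S2=9 S3=11 blocked=[]
Op 8: conn=6 S1=56 S2=3 S3=11 blocked=[]
Op 9: conn=-10 S1=56 S2=-13 S3=11 blocked=[1, 2, 3]
Op 10: conn=20 S1=56 S2=-13 S3=11 blocked=[2]
Op 11: conn=3 S1=56 S2=-13 S3=-6 blocked=[2, 3]
Op 12: conn=21 S1=56 S2=-13 S3=-6 blocked=[2, 3]
Op 13: conn=21 S1=56 S2=-13 S3=4 blocked=[2]

Answer: S2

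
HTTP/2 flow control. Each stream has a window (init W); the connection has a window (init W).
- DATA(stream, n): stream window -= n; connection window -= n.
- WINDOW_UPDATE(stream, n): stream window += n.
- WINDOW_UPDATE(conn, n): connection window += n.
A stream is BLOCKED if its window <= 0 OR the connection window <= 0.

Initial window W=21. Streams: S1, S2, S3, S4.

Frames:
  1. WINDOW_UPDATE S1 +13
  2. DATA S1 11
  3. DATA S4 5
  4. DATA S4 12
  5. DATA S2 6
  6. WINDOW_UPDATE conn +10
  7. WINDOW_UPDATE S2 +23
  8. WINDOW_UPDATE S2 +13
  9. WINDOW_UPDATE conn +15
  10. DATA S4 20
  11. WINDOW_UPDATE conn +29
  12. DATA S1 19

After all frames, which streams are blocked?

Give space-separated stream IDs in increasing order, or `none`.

Op 1: conn=21 S1=34 S2=21 S3=21 S4=21 blocked=[]
Op 2: conn=10 S1=23 S2=21 S3=21 S4=21 blocked=[]
Op 3: conn=5 S1=23 S2=21 S3=21 S4=16 blocked=[]
Op 4: conn=-7 S1=23 S2=21 S3=21 S4=4 blocked=[1, 2, 3, 4]
Op 5: conn=-13 S1=23 S2=15 S3=21 S4=4 blocked=[1, 2, 3, 4]
Op 6: conn=-3 S1=23 S2=15 S3=21 S4=4 blocked=[1, 2, 3, 4]
Op 7: conn=-3 S1=23 S2=38 S3=21 S4=4 blocked=[1, 2, 3, 4]
Op 8: conn=-3 S1=23 S2=51 S3=21 S4=4 blocked=[1, 2, 3, 4]
Op 9: conn=12 S1=23 S2=51 S3=21 S4=4 blocked=[]
Op 10: conn=-8 S1=23 S2=51 S3=21 S4=-16 blocked=[1, 2, 3, 4]
Op 11: conn=21 S1=23 S2=51 S3=21 S4=-16 blocked=[4]
Op 12: conn=2 S1=4 S2=51 S3=21 S4=-16 blocked=[4]

Answer: S4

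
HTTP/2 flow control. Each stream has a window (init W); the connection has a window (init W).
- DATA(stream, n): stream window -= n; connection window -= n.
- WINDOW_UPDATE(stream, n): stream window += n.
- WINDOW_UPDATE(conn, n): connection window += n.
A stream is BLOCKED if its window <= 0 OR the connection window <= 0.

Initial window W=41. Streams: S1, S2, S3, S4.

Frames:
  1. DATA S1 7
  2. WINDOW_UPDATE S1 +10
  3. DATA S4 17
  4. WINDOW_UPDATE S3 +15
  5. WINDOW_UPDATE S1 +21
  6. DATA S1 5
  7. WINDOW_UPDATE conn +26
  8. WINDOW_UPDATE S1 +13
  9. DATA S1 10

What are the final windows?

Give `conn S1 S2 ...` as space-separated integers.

Op 1: conn=34 S1=34 S2=41 S3=41 S4=41 blocked=[]
Op 2: conn=34 S1=44 S2=41 S3=41 S4=41 blocked=[]
Op 3: conn=17 S1=44 S2=41 S3=41 S4=24 blocked=[]
Op 4: conn=17 S1=44 S2=41 S3=56 S4=24 blocked=[]
Op 5: conn=17 S1=65 S2=41 S3=56 S4=24 blocked=[]
Op 6: conn=12 S1=60 S2=41 S3=56 S4=24 blocked=[]
Op 7: conn=38 S1=60 S2=41 S3=56 S4=24 blocked=[]
Op 8: conn=38 S1=73 S2=41 S3=56 S4=24 blocked=[]
Op 9: conn=28 S1=63 S2=41 S3=56 S4=24 blocked=[]

Answer: 28 63 41 56 24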